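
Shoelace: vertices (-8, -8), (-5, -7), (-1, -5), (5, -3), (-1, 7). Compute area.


Shoelace sum: ((-8)*(-7) - (-5)*(-8)) + ((-5)*(-5) - (-1)*(-7)) + ((-1)*(-3) - 5*(-5)) + (5*7 - (-1)*(-3)) + ((-1)*(-8) - (-8)*7)
= 158
Area = |158|/2 = 79

79


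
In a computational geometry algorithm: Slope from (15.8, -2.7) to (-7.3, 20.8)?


slope = (y2-y1)/(x2-x1) = (20.8-(-2.7))/((-7.3)-15.8) = 23.5/(-23.1) = -1.0173

-1.0173


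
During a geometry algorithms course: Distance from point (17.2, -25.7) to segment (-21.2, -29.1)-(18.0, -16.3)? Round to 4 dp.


Project P onto AB: t = 0.9108 (clamped to [0,1])
Closest point on segment: (14.5034, -17.4417)
Distance: 8.6874

8.6874


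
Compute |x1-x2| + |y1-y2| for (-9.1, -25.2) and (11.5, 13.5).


|(-9.1)-11.5| + |(-25.2)-13.5| = 20.6 + 38.7 = 59.3

59.3


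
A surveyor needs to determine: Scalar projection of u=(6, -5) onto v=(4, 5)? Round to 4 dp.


u.v = -1, |v| = sqrt(41) = 6.4031
Scalar projection = u.v / |v| = -1 / sqrt(41) = -0.1562

-0.1562


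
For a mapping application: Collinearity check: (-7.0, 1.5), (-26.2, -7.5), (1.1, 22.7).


Cross product: ((-26.2)-(-7))*(22.7-1.5) - ((-7.5)-1.5)*(1.1-(-7))
= -334.14

No, not collinear


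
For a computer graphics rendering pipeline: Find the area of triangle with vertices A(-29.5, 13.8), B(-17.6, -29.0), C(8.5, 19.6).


Area = |x_A(y_B-y_C) + x_B(y_C-y_A) + x_C(y_A-y_B)|/2
= |1433.7 + (-102.08) + 363.8|/2
= 1695.42/2 = 847.71

847.71


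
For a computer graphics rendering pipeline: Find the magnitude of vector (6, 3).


|u| = sqrt(6^2 + 3^2) = sqrt(45) = 6.7082

6.7082


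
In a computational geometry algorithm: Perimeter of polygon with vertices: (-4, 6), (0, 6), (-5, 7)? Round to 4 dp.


Sides: (-4, 6)->(0, 6): sqrt(16) = 4, (0, 6)->(-5, 7): sqrt(26) = 5.09902, (-5, 7)->(-4, 6): sqrt(2) = 1.414214
Sum = 10.513234
Perimeter = 10.5132

10.5132


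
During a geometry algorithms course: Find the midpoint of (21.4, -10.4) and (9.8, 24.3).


M = ((21.4+9.8)/2, ((-10.4)+24.3)/2)
= (15.6, 6.95)

(15.6, 6.95)


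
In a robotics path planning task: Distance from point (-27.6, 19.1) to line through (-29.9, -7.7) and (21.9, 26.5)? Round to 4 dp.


|cross product| = 1309.58
|line direction| = sqrt(3852.88) = 62.0716
Distance = 1309.58/sqrt(3852.88) = 21.0979

21.0979


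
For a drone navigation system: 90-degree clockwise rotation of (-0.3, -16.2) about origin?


90° CW: (x,y) -> (y, -x)
(-0.3,-16.2) -> (-16.2, 0.3)

(-16.2, 0.3)


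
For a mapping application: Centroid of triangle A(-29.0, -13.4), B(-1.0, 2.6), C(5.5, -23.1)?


Centroid = ((x_A+x_B+x_C)/3, (y_A+y_B+y_C)/3)
= (((-29)+(-1)+5.5)/3, ((-13.4)+2.6+(-23.1))/3)
= (-8.1667, -11.3)

(-8.1667, -11.3)


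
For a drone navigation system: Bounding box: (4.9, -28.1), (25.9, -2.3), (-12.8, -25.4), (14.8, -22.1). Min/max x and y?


x range: [-12.8, 25.9]
y range: [-28.1, -2.3]
Bounding box: (-12.8,-28.1) to (25.9,-2.3)

(-12.8,-28.1) to (25.9,-2.3)


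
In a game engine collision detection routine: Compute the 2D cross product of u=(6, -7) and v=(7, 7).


u x v = u_x*v_y - u_y*v_x = 6*7 - (-7)*7
= 42 - (-49) = 91

91


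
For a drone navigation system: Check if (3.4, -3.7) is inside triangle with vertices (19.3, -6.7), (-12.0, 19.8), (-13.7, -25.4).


Cross products: AB x AP = 327.45, BC x BP = 736.03, CA x CP = 396.33
All same sign? yes

Yes, inside


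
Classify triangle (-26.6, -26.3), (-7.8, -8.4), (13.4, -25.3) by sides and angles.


Side lengths squared: AB^2=673.85, BC^2=735.05, CA^2=1601
Sorted: [673.85, 735.05, 1601]
By sides: Scalene, By angles: Obtuse

Scalene, Obtuse


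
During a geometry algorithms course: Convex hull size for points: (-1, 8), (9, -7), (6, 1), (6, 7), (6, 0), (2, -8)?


Convex hull vertices (CCW): (-1, 8), (2, -8), (9, -7), (6, 7)
Count = 4

4


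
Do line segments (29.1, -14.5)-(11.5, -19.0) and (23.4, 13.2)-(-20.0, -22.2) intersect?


Cross products: d1=1403.96, d2=976.22, d3=-513.17, d4=-85.43
d1*d2 < 0 and d3*d4 < 0? no

No, they don't intersect


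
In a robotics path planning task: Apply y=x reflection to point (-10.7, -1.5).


Reflection over y=x: (x,y) -> (y,x)
(-10.7, -1.5) -> (-1.5, -10.7)

(-1.5, -10.7)


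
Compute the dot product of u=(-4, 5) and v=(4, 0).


u . v = u_x*v_x + u_y*v_y = (-4)*4 + 5*0
= (-16) + 0 = -16

-16


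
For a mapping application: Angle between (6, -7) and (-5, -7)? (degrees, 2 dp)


u.v = 19, |u| = sqrt(85) = 9.2195, |v| = sqrt(74) = 8.6023
cos(theta) = u.v/(|u||v|) = 19/sqrt(6290) = 0.239568
theta = acos(0.239568) = 76.14 degrees

76.14 degrees


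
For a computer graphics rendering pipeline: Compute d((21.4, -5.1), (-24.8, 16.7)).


dx=-46.2, dy=21.8
d^2 = (-46.2)^2 + 21.8^2 = 2609.68
d = sqrt(2609.68) = 51.085

51.085


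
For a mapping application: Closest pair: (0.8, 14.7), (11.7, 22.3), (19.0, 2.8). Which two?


d(P0,P1) = 13.288, d(P0,P2) = 21.7451, d(P1,P2) = 20.8216
Closest: P0 and P1

Closest pair: (0.8, 14.7) and (11.7, 22.3), distance = 13.288


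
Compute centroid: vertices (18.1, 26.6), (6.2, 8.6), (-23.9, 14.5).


Centroid = ((x_A+x_B+x_C)/3, (y_A+y_B+y_C)/3)
= ((18.1+6.2+(-23.9))/3, (26.6+8.6+14.5)/3)
= (0.1333, 16.5667)

(0.1333, 16.5667)


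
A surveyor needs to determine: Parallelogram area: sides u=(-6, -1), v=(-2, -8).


|u x v| = |(-6)*(-8) - (-1)*(-2)|
= |48 - 2| = 46

46


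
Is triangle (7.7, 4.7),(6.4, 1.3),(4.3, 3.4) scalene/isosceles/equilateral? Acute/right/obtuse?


Side lengths squared: AB^2=13.25, BC^2=8.82, CA^2=13.25
Sorted: [8.82, 13.25, 13.25]
By sides: Isosceles, By angles: Acute

Isosceles, Acute


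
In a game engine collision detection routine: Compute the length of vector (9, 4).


|u| = sqrt(9^2 + 4^2) = sqrt(97) = 9.8489

9.8489


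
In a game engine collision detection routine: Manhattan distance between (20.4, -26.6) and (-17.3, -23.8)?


|20.4-(-17.3)| + |(-26.6)-(-23.8)| = 37.7 + 2.8 = 40.5

40.5


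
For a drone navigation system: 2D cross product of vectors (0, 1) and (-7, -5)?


u x v = u_x*v_y - u_y*v_x = 0*(-5) - 1*(-7)
= 0 - (-7) = 7

7


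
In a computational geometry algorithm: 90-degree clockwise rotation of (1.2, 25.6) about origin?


90° CW: (x,y) -> (y, -x)
(1.2,25.6) -> (25.6, -1.2)

(25.6, -1.2)


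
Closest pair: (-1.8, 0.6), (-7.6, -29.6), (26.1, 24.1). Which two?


d(P0,P1) = 30.7519, d(P0,P2) = 36.4782, d(P1,P2) = 63.3986
Closest: P0 and P1

Closest pair: (-1.8, 0.6) and (-7.6, -29.6), distance = 30.7519


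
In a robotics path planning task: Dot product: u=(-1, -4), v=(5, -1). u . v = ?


u . v = u_x*v_x + u_y*v_y = (-1)*5 + (-4)*(-1)
= (-5) + 4 = -1

-1


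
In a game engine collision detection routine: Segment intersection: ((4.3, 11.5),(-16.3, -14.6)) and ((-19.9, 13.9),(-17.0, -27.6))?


Cross products: d1=997.34, d2=66.75, d3=-681.06, d4=249.53
d1*d2 < 0 and d3*d4 < 0? no

No, they don't intersect


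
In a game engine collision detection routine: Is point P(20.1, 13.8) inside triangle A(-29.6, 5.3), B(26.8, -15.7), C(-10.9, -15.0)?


Cross products: AB x AP = 1523.1, BC x BP = -1107.46, CA x CP = -1167.86
All same sign? no

No, outside


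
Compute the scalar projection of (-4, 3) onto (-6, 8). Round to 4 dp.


u.v = 48, |v| = sqrt(100) = 10
Scalar projection = u.v / |v| = 48 / sqrt(100) = 4.8

4.8


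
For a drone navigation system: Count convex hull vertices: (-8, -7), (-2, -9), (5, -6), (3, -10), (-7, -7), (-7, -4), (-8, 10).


Convex hull vertices (CCW): (-8, -7), (-2, -9), (3, -10), (5, -6), (-8, 10)
Count = 5

5


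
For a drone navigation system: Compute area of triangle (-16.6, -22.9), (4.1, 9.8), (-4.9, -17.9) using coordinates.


Area = |x_A(y_B-y_C) + x_B(y_C-y_A) + x_C(y_A-y_B)|/2
= |(-459.82) + 20.5 + 160.23|/2
= 279.09/2 = 139.545

139.545


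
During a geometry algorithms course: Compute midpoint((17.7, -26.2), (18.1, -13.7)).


M = ((17.7+18.1)/2, ((-26.2)+(-13.7))/2)
= (17.9, -19.95)

(17.9, -19.95)


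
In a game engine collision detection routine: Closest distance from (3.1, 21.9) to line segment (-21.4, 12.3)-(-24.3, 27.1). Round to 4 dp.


Project P onto AB: t = 0.3123 (clamped to [0,1])
Closest point on segment: (-22.3056, 16.9219)
Distance: 25.8888

25.8888


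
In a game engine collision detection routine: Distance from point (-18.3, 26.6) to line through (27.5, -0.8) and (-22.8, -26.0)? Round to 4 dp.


|cross product| = 2532.38
|line direction| = sqrt(3165.13) = 56.2595
Distance = 2532.38/sqrt(3165.13) = 45.0125

45.0125


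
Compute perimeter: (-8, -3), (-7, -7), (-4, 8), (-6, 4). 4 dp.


Sides: (-8, -3)->(-7, -7): sqrt(17) = 4.123106, (-7, -7)->(-4, 8): sqrt(234) = 15.297059, (-4, 8)->(-6, 4): sqrt(20) = 4.472136, (-6, 4)->(-8, -3): sqrt(53) = 7.28011
Sum = 31.172411
Perimeter = 31.1724

31.1724


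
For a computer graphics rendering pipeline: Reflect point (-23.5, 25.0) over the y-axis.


Reflection over y-axis: (x,y) -> (-x,y)
(-23.5, 25) -> (23.5, 25)

(23.5, 25)


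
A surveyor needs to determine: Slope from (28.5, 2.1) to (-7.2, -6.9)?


slope = (y2-y1)/(x2-x1) = ((-6.9)-2.1)/((-7.2)-28.5) = (-9)/(-35.7) = 0.2521

0.2521


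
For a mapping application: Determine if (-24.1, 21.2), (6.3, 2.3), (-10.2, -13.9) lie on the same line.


Cross product: (6.3-(-24.1))*((-13.9)-21.2) - (2.3-21.2)*((-10.2)-(-24.1))
= -804.33

No, not collinear


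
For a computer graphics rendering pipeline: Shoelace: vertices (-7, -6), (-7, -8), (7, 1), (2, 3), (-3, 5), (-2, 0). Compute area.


Shoelace sum: ((-7)*(-8) - (-7)*(-6)) + ((-7)*1 - 7*(-8)) + (7*3 - 2*1) + (2*5 - (-3)*3) + ((-3)*0 - (-2)*5) + ((-2)*(-6) - (-7)*0)
= 123
Area = |123|/2 = 61.5

61.5


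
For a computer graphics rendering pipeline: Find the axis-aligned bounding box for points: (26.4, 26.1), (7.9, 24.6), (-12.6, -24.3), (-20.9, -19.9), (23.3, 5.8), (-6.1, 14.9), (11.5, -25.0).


x range: [-20.9, 26.4]
y range: [-25, 26.1]
Bounding box: (-20.9,-25) to (26.4,26.1)

(-20.9,-25) to (26.4,26.1)


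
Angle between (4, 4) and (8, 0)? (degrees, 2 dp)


u.v = 32, |u| = sqrt(32) = 5.6569, |v| = sqrt(64) = 8
cos(theta) = u.v/(|u||v|) = 32/sqrt(2048) = 0.707107
theta = acos(0.707107) = 45 degrees

45 degrees


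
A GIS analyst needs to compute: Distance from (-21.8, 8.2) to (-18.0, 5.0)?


dx=3.8, dy=-3.2
d^2 = 3.8^2 + (-3.2)^2 = 24.68
d = sqrt(24.68) = 4.9679

4.9679


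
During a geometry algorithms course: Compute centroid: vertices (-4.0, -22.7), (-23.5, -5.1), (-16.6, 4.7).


Centroid = ((x_A+x_B+x_C)/3, (y_A+y_B+y_C)/3)
= (((-4)+(-23.5)+(-16.6))/3, ((-22.7)+(-5.1)+4.7)/3)
= (-14.7, -7.7)

(-14.7, -7.7)


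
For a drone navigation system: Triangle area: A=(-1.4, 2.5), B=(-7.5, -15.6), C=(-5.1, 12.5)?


Area = |x_A(y_B-y_C) + x_B(y_C-y_A) + x_C(y_A-y_B)|/2
= |39.34 + (-75) + (-92.31)|/2
= 127.97/2 = 63.985

63.985


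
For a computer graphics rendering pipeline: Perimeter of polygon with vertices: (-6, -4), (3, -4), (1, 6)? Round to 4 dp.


Sides: (-6, -4)->(3, -4): sqrt(81) = 9, (3, -4)->(1, 6): sqrt(104) = 10.198039, (1, 6)->(-6, -4): sqrt(149) = 12.206556
Sum = 31.404595
Perimeter = 31.4046

31.4046


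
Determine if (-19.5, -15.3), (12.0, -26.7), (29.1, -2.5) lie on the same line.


Cross product: (12-(-19.5))*((-2.5)-(-15.3)) - ((-26.7)-(-15.3))*(29.1-(-19.5))
= 957.24

No, not collinear


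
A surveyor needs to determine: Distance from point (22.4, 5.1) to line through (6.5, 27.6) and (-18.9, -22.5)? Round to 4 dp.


|cross product| = 1368.09
|line direction| = sqrt(3155.17) = 56.1709
Distance = 1368.09/sqrt(3155.17) = 24.3558

24.3558


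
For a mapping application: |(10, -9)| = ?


|u| = sqrt(10^2 + (-9)^2) = sqrt(181) = 13.4536

13.4536


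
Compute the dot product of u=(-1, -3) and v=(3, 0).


u . v = u_x*v_x + u_y*v_y = (-1)*3 + (-3)*0
= (-3) + 0 = -3

-3


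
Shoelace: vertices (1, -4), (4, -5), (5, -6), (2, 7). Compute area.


Shoelace sum: (1*(-5) - 4*(-4)) + (4*(-6) - 5*(-5)) + (5*7 - 2*(-6)) + (2*(-4) - 1*7)
= 44
Area = |44|/2 = 22

22


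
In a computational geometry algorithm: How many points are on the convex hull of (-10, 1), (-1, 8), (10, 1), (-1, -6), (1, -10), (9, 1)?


Convex hull vertices (CCW): (-10, 1), (1, -10), (10, 1), (-1, 8)
Count = 4

4


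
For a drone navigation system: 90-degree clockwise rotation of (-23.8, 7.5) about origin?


90° CW: (x,y) -> (y, -x)
(-23.8,7.5) -> (7.5, 23.8)

(7.5, 23.8)


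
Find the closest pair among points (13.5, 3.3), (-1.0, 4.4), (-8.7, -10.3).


d(P0,P1) = 14.5417, d(P0,P2) = 26.0346, d(P1,P2) = 16.5946
Closest: P0 and P1

Closest pair: (13.5, 3.3) and (-1.0, 4.4), distance = 14.5417


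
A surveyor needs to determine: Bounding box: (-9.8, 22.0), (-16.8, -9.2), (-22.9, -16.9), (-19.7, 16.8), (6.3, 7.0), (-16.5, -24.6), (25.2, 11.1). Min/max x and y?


x range: [-22.9, 25.2]
y range: [-24.6, 22]
Bounding box: (-22.9,-24.6) to (25.2,22)

(-22.9,-24.6) to (25.2,22)


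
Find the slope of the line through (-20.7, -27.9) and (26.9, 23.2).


slope = (y2-y1)/(x2-x1) = (23.2-(-27.9))/(26.9-(-20.7)) = 51.1/47.6 = 1.0735

1.0735


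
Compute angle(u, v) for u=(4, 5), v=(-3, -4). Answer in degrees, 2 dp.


u.v = -32, |u| = sqrt(41) = 6.4031, |v| = sqrt(25) = 5
cos(theta) = u.v/(|u||v|) = -32/sqrt(1025) = -0.999512
theta = acos(-0.999512) = 178.21 degrees

178.21 degrees


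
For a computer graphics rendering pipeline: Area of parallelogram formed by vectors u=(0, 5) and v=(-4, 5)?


|u x v| = |0*5 - 5*(-4)|
= |0 - (-20)| = 20

20


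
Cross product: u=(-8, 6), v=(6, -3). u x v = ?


u x v = u_x*v_y - u_y*v_x = (-8)*(-3) - 6*6
= 24 - 36 = -12

-12


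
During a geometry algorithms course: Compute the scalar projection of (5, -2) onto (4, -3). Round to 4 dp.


u.v = 26, |v| = sqrt(25) = 5
Scalar projection = u.v / |v| = 26 / sqrt(25) = 5.2

5.2


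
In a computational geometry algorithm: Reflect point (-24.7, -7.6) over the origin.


Reflection over origin: (x,y) -> (-x,-y)
(-24.7, -7.6) -> (24.7, 7.6)

(24.7, 7.6)


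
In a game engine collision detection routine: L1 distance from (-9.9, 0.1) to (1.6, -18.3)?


|(-9.9)-1.6| + |0.1-(-18.3)| = 11.5 + 18.4 = 29.9

29.9


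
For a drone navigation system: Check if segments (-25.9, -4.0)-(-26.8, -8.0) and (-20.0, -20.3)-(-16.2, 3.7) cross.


Cross products: d1=203.54, d2=209.94, d3=38.27, d4=31.87
d1*d2 < 0 and d3*d4 < 0? no

No, they don't intersect


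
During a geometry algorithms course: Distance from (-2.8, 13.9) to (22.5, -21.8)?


dx=25.3, dy=-35.7
d^2 = 25.3^2 + (-35.7)^2 = 1914.58
d = sqrt(1914.58) = 43.7559

43.7559


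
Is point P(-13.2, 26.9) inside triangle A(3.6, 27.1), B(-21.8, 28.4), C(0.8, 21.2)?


Cross products: AB x AP = 26.92, BC x BP = 28.02, CA x CP = 98.56
All same sign? yes

Yes, inside


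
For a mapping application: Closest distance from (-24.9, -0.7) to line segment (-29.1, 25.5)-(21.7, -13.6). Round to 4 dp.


Project P onto AB: t = 0.3012 (clamped to [0,1])
Closest point on segment: (-13.7989, 13.723)
Distance: 18.2005

18.2005


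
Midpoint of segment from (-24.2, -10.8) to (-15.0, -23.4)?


M = (((-24.2)+(-15))/2, ((-10.8)+(-23.4))/2)
= (-19.6, -17.1)

(-19.6, -17.1)


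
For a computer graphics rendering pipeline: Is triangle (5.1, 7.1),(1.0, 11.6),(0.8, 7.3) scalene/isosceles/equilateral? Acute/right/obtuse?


Side lengths squared: AB^2=37.06, BC^2=18.53, CA^2=18.53
Sorted: [18.53, 18.53, 37.06]
By sides: Isosceles, By angles: Right

Isosceles, Right


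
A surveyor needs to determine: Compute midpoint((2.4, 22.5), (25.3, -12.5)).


M = ((2.4+25.3)/2, (22.5+(-12.5))/2)
= (13.85, 5)

(13.85, 5)


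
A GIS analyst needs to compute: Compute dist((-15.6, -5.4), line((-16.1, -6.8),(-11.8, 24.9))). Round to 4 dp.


|cross product| = 9.83
|line direction| = sqrt(1023.38) = 31.9903
Distance = 9.83/sqrt(1023.38) = 0.3073

0.3073


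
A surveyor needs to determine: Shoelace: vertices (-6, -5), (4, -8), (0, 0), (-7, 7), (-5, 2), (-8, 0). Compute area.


Shoelace sum: ((-6)*(-8) - 4*(-5)) + (4*0 - 0*(-8)) + (0*7 - (-7)*0) + ((-7)*2 - (-5)*7) + ((-5)*0 - (-8)*2) + ((-8)*(-5) - (-6)*0)
= 145
Area = |145|/2 = 72.5

72.5


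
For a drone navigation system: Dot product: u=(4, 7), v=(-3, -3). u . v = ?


u . v = u_x*v_x + u_y*v_y = 4*(-3) + 7*(-3)
= (-12) + (-21) = -33

-33


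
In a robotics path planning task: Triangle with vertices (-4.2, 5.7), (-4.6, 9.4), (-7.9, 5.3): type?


Side lengths squared: AB^2=13.85, BC^2=27.7, CA^2=13.85
Sorted: [13.85, 13.85, 27.7]
By sides: Isosceles, By angles: Right

Isosceles, Right


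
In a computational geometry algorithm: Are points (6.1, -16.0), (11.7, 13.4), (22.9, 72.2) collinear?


Cross product: (11.7-6.1)*(72.2-(-16)) - (13.4-(-16))*(22.9-6.1)
= 0

Yes, collinear


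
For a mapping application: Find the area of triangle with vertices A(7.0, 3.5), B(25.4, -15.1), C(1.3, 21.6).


Area = |x_A(y_B-y_C) + x_B(y_C-y_A) + x_C(y_A-y_B)|/2
= |(-256.9) + 459.74 + 24.18|/2
= 227.02/2 = 113.51

113.51


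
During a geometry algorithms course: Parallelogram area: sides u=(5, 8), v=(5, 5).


|u x v| = |5*5 - 8*5|
= |25 - 40| = 15

15


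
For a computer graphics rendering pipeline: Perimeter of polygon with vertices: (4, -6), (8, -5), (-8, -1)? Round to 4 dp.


Sides: (4, -6)->(8, -5): sqrt(17) = 4.123106, (8, -5)->(-8, -1): sqrt(272) = 16.492423, (-8, -1)->(4, -6): sqrt(169) = 13
Sum = 33.615529
Perimeter = 33.6155

33.6155


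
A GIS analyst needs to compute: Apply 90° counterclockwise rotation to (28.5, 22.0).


90° CCW: (x,y) -> (-y, x)
(28.5,22) -> (-22, 28.5)

(-22, 28.5)


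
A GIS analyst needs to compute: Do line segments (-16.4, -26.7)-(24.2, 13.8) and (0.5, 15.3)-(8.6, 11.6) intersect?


Cross products: d1=-402.73, d2=75.54, d3=1020.75, d4=542.48
d1*d2 < 0 and d3*d4 < 0? no

No, they don't intersect


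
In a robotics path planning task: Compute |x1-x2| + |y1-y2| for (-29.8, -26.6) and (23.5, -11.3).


|(-29.8)-23.5| + |(-26.6)-(-11.3)| = 53.3 + 15.3 = 68.6

68.6


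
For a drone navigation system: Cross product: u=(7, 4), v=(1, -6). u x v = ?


u x v = u_x*v_y - u_y*v_x = 7*(-6) - 4*1
= (-42) - 4 = -46

-46


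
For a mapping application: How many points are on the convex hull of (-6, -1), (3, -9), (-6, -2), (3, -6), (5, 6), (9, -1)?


Convex hull vertices (CCW): (-6, -2), (3, -9), (9, -1), (5, 6), (-6, -1)
Count = 5

5


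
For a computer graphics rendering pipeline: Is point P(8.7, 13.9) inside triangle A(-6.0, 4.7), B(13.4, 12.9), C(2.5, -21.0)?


Cross products: AB x AP = 57.94, BC x BP = -170.23, CA x CP = -455.99
All same sign? no

No, outside


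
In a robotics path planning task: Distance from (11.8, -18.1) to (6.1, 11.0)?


dx=-5.7, dy=29.1
d^2 = (-5.7)^2 + 29.1^2 = 879.3
d = sqrt(879.3) = 29.653

29.653


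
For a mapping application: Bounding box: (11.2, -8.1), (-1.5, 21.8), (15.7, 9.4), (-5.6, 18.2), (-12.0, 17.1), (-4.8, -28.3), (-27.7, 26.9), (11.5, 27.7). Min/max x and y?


x range: [-27.7, 15.7]
y range: [-28.3, 27.7]
Bounding box: (-27.7,-28.3) to (15.7,27.7)

(-27.7,-28.3) to (15.7,27.7)


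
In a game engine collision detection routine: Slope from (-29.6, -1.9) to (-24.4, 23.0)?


slope = (y2-y1)/(x2-x1) = (23-(-1.9))/((-24.4)-(-29.6)) = 24.9/5.2 = 4.7885

4.7885


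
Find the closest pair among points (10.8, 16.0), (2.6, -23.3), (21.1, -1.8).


d(P0,P1) = 40.1464, d(P0,P2) = 20.5653, d(P1,P2) = 28.3637
Closest: P0 and P2

Closest pair: (10.8, 16.0) and (21.1, -1.8), distance = 20.5653


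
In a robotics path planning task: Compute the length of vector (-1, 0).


|u| = sqrt((-1)^2 + 0^2) = sqrt(1) = 1

1


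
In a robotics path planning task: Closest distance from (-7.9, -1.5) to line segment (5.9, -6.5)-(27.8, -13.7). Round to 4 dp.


Project P onto AB: t = 0 (clamped to [0,1])
Closest point on segment: (5.9, -6.5)
Distance: 14.6779

14.6779


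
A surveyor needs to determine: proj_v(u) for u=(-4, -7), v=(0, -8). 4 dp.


u.v = 56, |v| = sqrt(64) = 8
Scalar projection = u.v / |v| = 56 / sqrt(64) = 7

7


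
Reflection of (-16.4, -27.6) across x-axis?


Reflection over x-axis: (x,y) -> (x,-y)
(-16.4, -27.6) -> (-16.4, 27.6)

(-16.4, 27.6)


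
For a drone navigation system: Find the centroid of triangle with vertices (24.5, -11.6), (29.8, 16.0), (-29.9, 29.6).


Centroid = ((x_A+x_B+x_C)/3, (y_A+y_B+y_C)/3)
= ((24.5+29.8+(-29.9))/3, ((-11.6)+16+29.6)/3)
= (8.1333, 11.3333)

(8.1333, 11.3333)


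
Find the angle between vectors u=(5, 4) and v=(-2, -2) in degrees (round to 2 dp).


u.v = -18, |u| = sqrt(41) = 6.4031, |v| = sqrt(8) = 2.8284
cos(theta) = u.v/(|u||v|) = -18/sqrt(328) = -0.993884
theta = acos(-0.993884) = 173.66 degrees

173.66 degrees


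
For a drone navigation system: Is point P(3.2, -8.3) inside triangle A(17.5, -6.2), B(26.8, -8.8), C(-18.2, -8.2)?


Cross products: AB x AP = -56.71, BC x BP = -8.34, CA x CP = -46.37
All same sign? yes

Yes, inside


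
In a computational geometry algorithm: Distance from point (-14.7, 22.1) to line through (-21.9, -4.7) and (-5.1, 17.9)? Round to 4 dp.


|cross product| = 287.52
|line direction| = sqrt(793) = 28.1603
Distance = 287.52/sqrt(793) = 10.2101

10.2101


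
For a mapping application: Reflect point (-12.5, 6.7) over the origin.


Reflection over origin: (x,y) -> (-x,-y)
(-12.5, 6.7) -> (12.5, -6.7)

(12.5, -6.7)


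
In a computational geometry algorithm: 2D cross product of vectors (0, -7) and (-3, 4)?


u x v = u_x*v_y - u_y*v_x = 0*4 - (-7)*(-3)
= 0 - 21 = -21

-21


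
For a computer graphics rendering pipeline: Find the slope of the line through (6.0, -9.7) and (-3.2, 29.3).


slope = (y2-y1)/(x2-x1) = (29.3-(-9.7))/((-3.2)-6) = 39/(-9.2) = -4.2391

-4.2391


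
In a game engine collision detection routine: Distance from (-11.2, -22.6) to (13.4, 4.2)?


dx=24.6, dy=26.8
d^2 = 24.6^2 + 26.8^2 = 1323.4
d = sqrt(1323.4) = 36.3786

36.3786


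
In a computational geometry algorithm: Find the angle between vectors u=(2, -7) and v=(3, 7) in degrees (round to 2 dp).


u.v = -43, |u| = sqrt(53) = 7.2801, |v| = sqrt(58) = 7.6158
cos(theta) = u.v/(|u||v|) = -43/sqrt(3074) = -0.775562
theta = acos(-0.775562) = 140.86 degrees

140.86 degrees


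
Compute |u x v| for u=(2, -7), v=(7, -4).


|u x v| = |2*(-4) - (-7)*7|
= |(-8) - (-49)| = 41

41


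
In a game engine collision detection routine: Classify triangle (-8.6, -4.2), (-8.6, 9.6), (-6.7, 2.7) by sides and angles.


Side lengths squared: AB^2=190.44, BC^2=51.22, CA^2=51.22
Sorted: [51.22, 51.22, 190.44]
By sides: Isosceles, By angles: Obtuse

Isosceles, Obtuse


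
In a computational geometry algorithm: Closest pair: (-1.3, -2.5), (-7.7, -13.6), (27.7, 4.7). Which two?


d(P0,P1) = 12.8129, d(P0,P2) = 29.8804, d(P1,P2) = 39.8503
Closest: P0 and P1

Closest pair: (-1.3, -2.5) and (-7.7, -13.6), distance = 12.8129


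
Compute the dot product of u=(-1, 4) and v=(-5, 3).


u . v = u_x*v_x + u_y*v_y = (-1)*(-5) + 4*3
= 5 + 12 = 17

17


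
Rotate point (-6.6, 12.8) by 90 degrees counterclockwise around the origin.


90° CCW: (x,y) -> (-y, x)
(-6.6,12.8) -> (-12.8, -6.6)

(-12.8, -6.6)


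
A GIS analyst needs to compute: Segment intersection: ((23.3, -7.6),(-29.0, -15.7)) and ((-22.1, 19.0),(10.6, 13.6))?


Cross products: d1=-624.66, d2=-1171.95, d3=-1758.92, d4=-1211.63
d1*d2 < 0 and d3*d4 < 0? no

No, they don't intersect


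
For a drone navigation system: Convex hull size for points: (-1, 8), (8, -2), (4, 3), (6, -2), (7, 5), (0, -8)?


Convex hull vertices (CCW): (-1, 8), (0, -8), (8, -2), (7, 5)
Count = 4

4


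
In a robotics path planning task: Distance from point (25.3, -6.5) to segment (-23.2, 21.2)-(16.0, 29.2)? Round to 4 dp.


Project P onto AB: t = 1 (clamped to [0,1])
Closest point on segment: (16, 29.2)
Distance: 36.8915

36.8915


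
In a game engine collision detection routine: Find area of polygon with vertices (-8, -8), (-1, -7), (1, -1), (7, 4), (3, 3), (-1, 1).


Shoelace sum: ((-8)*(-7) - (-1)*(-8)) + ((-1)*(-1) - 1*(-7)) + (1*4 - 7*(-1)) + (7*3 - 3*4) + (3*1 - (-1)*3) + ((-1)*(-8) - (-8)*1)
= 98
Area = |98|/2 = 49

49


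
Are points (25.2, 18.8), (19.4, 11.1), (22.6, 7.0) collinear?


Cross product: (19.4-25.2)*(7-18.8) - (11.1-18.8)*(22.6-25.2)
= 48.42

No, not collinear


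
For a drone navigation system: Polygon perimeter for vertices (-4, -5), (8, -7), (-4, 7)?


Sides: (-4, -5)->(8, -7): sqrt(148) = 12.165525, (8, -7)->(-4, 7): sqrt(340) = 18.439089, (-4, 7)->(-4, -5): sqrt(144) = 12
Sum = 42.604614
Perimeter = 42.6046

42.6046


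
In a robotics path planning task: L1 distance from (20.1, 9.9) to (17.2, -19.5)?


|20.1-17.2| + |9.9-(-19.5)| = 2.9 + 29.4 = 32.3

32.3


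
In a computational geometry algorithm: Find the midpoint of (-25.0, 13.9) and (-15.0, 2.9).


M = (((-25)+(-15))/2, (13.9+2.9)/2)
= (-20, 8.4)

(-20, 8.4)


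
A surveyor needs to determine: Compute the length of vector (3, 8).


|u| = sqrt(3^2 + 8^2) = sqrt(73) = 8.544

8.544


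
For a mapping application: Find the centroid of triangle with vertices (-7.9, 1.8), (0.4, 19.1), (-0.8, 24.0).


Centroid = ((x_A+x_B+x_C)/3, (y_A+y_B+y_C)/3)
= (((-7.9)+0.4+(-0.8))/3, (1.8+19.1+24)/3)
= (-2.7667, 14.9667)

(-2.7667, 14.9667)


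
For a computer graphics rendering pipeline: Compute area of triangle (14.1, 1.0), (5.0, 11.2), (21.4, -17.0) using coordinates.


Area = |x_A(y_B-y_C) + x_B(y_C-y_A) + x_C(y_A-y_B)|/2
= |397.62 + (-90) + (-218.28)|/2
= 89.34/2 = 44.67

44.67


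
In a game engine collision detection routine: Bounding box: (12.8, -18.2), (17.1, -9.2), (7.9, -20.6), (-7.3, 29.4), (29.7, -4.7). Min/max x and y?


x range: [-7.3, 29.7]
y range: [-20.6, 29.4]
Bounding box: (-7.3,-20.6) to (29.7,29.4)

(-7.3,-20.6) to (29.7,29.4)


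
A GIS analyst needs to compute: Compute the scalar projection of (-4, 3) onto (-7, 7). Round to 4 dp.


u.v = 49, |v| = sqrt(98) = 9.8995
Scalar projection = u.v / |v| = 49 / sqrt(98) = 4.9497

4.9497


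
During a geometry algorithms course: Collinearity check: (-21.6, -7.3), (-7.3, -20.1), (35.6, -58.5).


Cross product: ((-7.3)-(-21.6))*((-58.5)-(-7.3)) - ((-20.1)-(-7.3))*(35.6-(-21.6))
= 0

Yes, collinear


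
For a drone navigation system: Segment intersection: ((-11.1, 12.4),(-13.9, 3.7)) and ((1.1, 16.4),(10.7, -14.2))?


Cross products: d1=-411.72, d2=-580.92, d3=94.94, d4=264.14
d1*d2 < 0 and d3*d4 < 0? no

No, they don't intersect


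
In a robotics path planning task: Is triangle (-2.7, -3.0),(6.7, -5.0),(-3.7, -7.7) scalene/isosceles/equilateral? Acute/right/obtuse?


Side lengths squared: AB^2=92.36, BC^2=115.45, CA^2=23.09
Sorted: [23.09, 92.36, 115.45]
By sides: Scalene, By angles: Right

Scalene, Right


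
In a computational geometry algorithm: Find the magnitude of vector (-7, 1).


|u| = sqrt((-7)^2 + 1^2) = sqrt(50) = 7.0711

7.0711


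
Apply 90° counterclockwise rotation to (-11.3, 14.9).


90° CCW: (x,y) -> (-y, x)
(-11.3,14.9) -> (-14.9, -11.3)

(-14.9, -11.3)


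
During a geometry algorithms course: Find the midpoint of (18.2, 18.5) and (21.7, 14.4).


M = ((18.2+21.7)/2, (18.5+14.4)/2)
= (19.95, 16.45)

(19.95, 16.45)


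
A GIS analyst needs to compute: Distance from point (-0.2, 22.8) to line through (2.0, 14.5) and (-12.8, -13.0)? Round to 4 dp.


|cross product| = 183.34
|line direction| = sqrt(975.29) = 31.2296
Distance = 183.34/sqrt(975.29) = 5.8707

5.8707


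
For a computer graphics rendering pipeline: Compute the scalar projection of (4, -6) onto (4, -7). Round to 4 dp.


u.v = 58, |v| = sqrt(65) = 8.0623
Scalar projection = u.v / |v| = 58 / sqrt(65) = 7.194

7.194


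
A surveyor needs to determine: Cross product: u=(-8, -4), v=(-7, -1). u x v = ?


u x v = u_x*v_y - u_y*v_x = (-8)*(-1) - (-4)*(-7)
= 8 - 28 = -20

-20


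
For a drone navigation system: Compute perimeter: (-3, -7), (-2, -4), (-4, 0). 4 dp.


Sides: (-3, -7)->(-2, -4): sqrt(10) = 3.162278, (-2, -4)->(-4, 0): sqrt(20) = 4.472136, (-4, 0)->(-3, -7): sqrt(50) = 7.071068
Sum = 14.705482
Perimeter = 14.7055

14.7055


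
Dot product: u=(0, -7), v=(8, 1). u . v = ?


u . v = u_x*v_x + u_y*v_y = 0*8 + (-7)*1
= 0 + (-7) = -7

-7


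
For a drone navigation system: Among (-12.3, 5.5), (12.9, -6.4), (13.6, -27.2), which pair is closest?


d(P0,P1) = 27.8684, d(P0,P2) = 41.7145, d(P1,P2) = 20.8118
Closest: P1 and P2

Closest pair: (12.9, -6.4) and (13.6, -27.2), distance = 20.8118


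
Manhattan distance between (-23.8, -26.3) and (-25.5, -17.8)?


|(-23.8)-(-25.5)| + |(-26.3)-(-17.8)| = 1.7 + 8.5 = 10.2

10.2


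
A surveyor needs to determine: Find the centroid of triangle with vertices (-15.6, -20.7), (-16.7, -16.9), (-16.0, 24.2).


Centroid = ((x_A+x_B+x_C)/3, (y_A+y_B+y_C)/3)
= (((-15.6)+(-16.7)+(-16))/3, ((-20.7)+(-16.9)+24.2)/3)
= (-16.1, -4.4667)

(-16.1, -4.4667)


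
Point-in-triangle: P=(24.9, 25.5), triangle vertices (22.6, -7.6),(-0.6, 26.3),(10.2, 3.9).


Cross products: AB x AP = -845.89, BC x BP = 562.56, CA x CP = 436.89
All same sign? no

No, outside


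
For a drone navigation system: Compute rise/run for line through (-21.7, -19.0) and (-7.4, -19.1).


slope = (y2-y1)/(x2-x1) = ((-19.1)-(-19))/((-7.4)-(-21.7)) = (-0.1)/14.3 = -0.007

-0.007


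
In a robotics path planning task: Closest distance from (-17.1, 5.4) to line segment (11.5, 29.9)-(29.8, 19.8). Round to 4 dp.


Project P onto AB: t = 0 (clamped to [0,1])
Closest point on segment: (11.5, 29.9)
Distance: 37.6591

37.6591


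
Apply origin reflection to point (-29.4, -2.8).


Reflection over origin: (x,y) -> (-x,-y)
(-29.4, -2.8) -> (29.4, 2.8)

(29.4, 2.8)


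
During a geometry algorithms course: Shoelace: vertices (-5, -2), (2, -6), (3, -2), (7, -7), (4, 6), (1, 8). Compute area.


Shoelace sum: ((-5)*(-6) - 2*(-2)) + (2*(-2) - 3*(-6)) + (3*(-7) - 7*(-2)) + (7*6 - 4*(-7)) + (4*8 - 1*6) + (1*(-2) - (-5)*8)
= 175
Area = |175|/2 = 87.5

87.5


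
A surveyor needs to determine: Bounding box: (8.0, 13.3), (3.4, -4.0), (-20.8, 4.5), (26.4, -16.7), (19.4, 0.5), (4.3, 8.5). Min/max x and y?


x range: [-20.8, 26.4]
y range: [-16.7, 13.3]
Bounding box: (-20.8,-16.7) to (26.4,13.3)

(-20.8,-16.7) to (26.4,13.3)


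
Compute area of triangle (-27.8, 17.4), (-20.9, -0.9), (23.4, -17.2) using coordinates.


Area = |x_A(y_B-y_C) + x_B(y_C-y_A) + x_C(y_A-y_B)|/2
= |(-453.14) + 723.14 + 428.22|/2
= 698.22/2 = 349.11

349.11


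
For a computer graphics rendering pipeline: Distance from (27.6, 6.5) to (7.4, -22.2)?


dx=-20.2, dy=-28.7
d^2 = (-20.2)^2 + (-28.7)^2 = 1231.73
d = sqrt(1231.73) = 35.096

35.096


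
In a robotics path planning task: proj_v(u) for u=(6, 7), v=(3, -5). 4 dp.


u.v = -17, |v| = sqrt(34) = 5.831
Scalar projection = u.v / |v| = -17 / sqrt(34) = -2.9155

-2.9155


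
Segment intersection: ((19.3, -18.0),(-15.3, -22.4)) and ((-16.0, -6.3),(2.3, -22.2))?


Cross products: d1=347.16, d2=-283.5, d3=-560.14, d4=70.52
d1*d2 < 0 and d3*d4 < 0? yes

Yes, they intersect


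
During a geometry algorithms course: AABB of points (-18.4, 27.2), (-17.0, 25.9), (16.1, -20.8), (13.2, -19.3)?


x range: [-18.4, 16.1]
y range: [-20.8, 27.2]
Bounding box: (-18.4,-20.8) to (16.1,27.2)

(-18.4,-20.8) to (16.1,27.2)


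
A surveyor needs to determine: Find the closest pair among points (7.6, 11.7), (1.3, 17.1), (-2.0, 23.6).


d(P0,P1) = 8.2976, d(P0,P2) = 15.2895, d(P1,P2) = 7.2897
Closest: P1 and P2

Closest pair: (1.3, 17.1) and (-2.0, 23.6), distance = 7.2897


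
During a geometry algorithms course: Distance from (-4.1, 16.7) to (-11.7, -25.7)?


dx=-7.6, dy=-42.4
d^2 = (-7.6)^2 + (-42.4)^2 = 1855.52
d = sqrt(1855.52) = 43.0757

43.0757


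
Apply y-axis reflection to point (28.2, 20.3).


Reflection over y-axis: (x,y) -> (-x,y)
(28.2, 20.3) -> (-28.2, 20.3)

(-28.2, 20.3)


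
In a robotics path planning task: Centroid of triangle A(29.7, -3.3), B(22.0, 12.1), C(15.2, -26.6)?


Centroid = ((x_A+x_B+x_C)/3, (y_A+y_B+y_C)/3)
= ((29.7+22+15.2)/3, ((-3.3)+12.1+(-26.6))/3)
= (22.3, -5.9333)

(22.3, -5.9333)


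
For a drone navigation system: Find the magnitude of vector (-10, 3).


|u| = sqrt((-10)^2 + 3^2) = sqrt(109) = 10.4403

10.4403


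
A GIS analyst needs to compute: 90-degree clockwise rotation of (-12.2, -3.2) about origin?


90° CW: (x,y) -> (y, -x)
(-12.2,-3.2) -> (-3.2, 12.2)

(-3.2, 12.2)


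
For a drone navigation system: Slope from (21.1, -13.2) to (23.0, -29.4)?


slope = (y2-y1)/(x2-x1) = ((-29.4)-(-13.2))/(23-21.1) = (-16.2)/1.9 = -8.5263

-8.5263


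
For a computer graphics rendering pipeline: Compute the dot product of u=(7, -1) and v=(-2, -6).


u . v = u_x*v_x + u_y*v_y = 7*(-2) + (-1)*(-6)
= (-14) + 6 = -8

-8


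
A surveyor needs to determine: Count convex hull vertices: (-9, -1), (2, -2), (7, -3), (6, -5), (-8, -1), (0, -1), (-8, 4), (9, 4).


Convex hull vertices (CCW): (-9, -1), (6, -5), (7, -3), (9, 4), (-8, 4)
Count = 5

5


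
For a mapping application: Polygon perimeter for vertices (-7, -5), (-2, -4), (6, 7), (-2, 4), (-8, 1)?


Sides: (-7, -5)->(-2, -4): sqrt(26) = 5.09902, (-2, -4)->(6, 7): sqrt(185) = 13.601471, (6, 7)->(-2, 4): sqrt(73) = 8.544004, (-2, 4)->(-8, 1): sqrt(45) = 6.708204, (-8, 1)->(-7, -5): sqrt(37) = 6.082763
Sum = 40.035462
Perimeter = 40.0355

40.0355


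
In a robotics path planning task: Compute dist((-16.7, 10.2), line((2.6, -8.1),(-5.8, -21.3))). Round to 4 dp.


|cross product| = 408.48
|line direction| = sqrt(244.8) = 15.6461
Distance = 408.48/sqrt(244.8) = 26.1075

26.1075


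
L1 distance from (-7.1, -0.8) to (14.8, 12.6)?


|(-7.1)-14.8| + |(-0.8)-12.6| = 21.9 + 13.4 = 35.3

35.3


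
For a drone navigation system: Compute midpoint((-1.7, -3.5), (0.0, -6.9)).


M = (((-1.7)+0)/2, ((-3.5)+(-6.9))/2)
= (-0.85, -5.2)

(-0.85, -5.2)


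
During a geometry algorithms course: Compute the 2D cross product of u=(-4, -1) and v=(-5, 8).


u x v = u_x*v_y - u_y*v_x = (-4)*8 - (-1)*(-5)
= (-32) - 5 = -37

-37


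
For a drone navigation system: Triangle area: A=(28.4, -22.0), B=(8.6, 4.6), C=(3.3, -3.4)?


Area = |x_A(y_B-y_C) + x_B(y_C-y_A) + x_C(y_A-y_B)|/2
= |227.2 + 159.96 + (-87.78)|/2
= 299.38/2 = 149.69

149.69


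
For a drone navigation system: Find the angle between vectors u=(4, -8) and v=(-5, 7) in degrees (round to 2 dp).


u.v = -76, |u| = sqrt(80) = 8.9443, |v| = sqrt(74) = 8.6023
cos(theta) = u.v/(|u||v|) = -76/sqrt(5920) = -0.987763
theta = acos(-0.987763) = 171.03 degrees

171.03 degrees


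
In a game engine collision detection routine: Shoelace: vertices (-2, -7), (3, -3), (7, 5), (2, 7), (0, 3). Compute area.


Shoelace sum: ((-2)*(-3) - 3*(-7)) + (3*5 - 7*(-3)) + (7*7 - 2*5) + (2*3 - 0*7) + (0*(-7) - (-2)*3)
= 114
Area = |114|/2 = 57

57


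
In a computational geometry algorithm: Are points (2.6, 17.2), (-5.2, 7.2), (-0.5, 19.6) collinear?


Cross product: ((-5.2)-2.6)*(19.6-17.2) - (7.2-17.2)*((-0.5)-2.6)
= -49.72

No, not collinear


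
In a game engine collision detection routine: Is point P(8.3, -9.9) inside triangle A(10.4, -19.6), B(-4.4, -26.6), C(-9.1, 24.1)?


Cross products: AB x AP = -158.26, BC x BP = -722.38, CA x CP = 97.38
All same sign? no

No, outside


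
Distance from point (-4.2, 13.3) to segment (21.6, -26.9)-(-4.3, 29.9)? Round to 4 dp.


Project P onto AB: t = 0.7574 (clamped to [0,1])
Closest point on segment: (1.9836, 16.1197)
Distance: 6.7962

6.7962


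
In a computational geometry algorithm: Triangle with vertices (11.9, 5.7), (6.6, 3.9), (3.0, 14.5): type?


Side lengths squared: AB^2=31.33, BC^2=125.32, CA^2=156.65
Sorted: [31.33, 125.32, 156.65]
By sides: Scalene, By angles: Right

Scalene, Right


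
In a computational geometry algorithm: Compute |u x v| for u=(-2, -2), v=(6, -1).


|u x v| = |(-2)*(-1) - (-2)*6|
= |2 - (-12)| = 14

14


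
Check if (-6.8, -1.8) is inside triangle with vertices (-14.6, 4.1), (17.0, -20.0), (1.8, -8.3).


Cross products: AB x AP = 1.54, BC x BP = 1.82, CA x CP = 0.04
All same sign? yes

Yes, inside


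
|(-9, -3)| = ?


|u| = sqrt((-9)^2 + (-3)^2) = sqrt(90) = 9.4868

9.4868


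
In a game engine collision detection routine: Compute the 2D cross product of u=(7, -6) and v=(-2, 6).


u x v = u_x*v_y - u_y*v_x = 7*6 - (-6)*(-2)
= 42 - 12 = 30

30


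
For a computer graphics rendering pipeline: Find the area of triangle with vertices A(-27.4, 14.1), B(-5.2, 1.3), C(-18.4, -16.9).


Area = |x_A(y_B-y_C) + x_B(y_C-y_A) + x_C(y_A-y_B)|/2
= |(-498.68) + 161.2 + (-235.52)|/2
= 573/2 = 286.5

286.5


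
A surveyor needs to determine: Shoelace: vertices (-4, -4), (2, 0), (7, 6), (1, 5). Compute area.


Shoelace sum: ((-4)*0 - 2*(-4)) + (2*6 - 7*0) + (7*5 - 1*6) + (1*(-4) - (-4)*5)
= 65
Area = |65|/2 = 32.5

32.5


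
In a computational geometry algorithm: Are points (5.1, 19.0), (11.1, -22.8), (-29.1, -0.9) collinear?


Cross product: (11.1-5.1)*((-0.9)-19) - ((-22.8)-19)*((-29.1)-5.1)
= -1548.96

No, not collinear


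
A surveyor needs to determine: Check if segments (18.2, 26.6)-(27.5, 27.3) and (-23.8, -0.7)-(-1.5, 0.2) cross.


Cross products: d1=570.99, d2=578.23, d3=-224.49, d4=-231.73
d1*d2 < 0 and d3*d4 < 0? no

No, they don't intersect


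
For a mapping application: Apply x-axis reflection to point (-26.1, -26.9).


Reflection over x-axis: (x,y) -> (x,-y)
(-26.1, -26.9) -> (-26.1, 26.9)

(-26.1, 26.9)


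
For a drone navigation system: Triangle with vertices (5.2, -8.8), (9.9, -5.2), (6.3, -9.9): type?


Side lengths squared: AB^2=35.05, BC^2=35.05, CA^2=2.42
Sorted: [2.42, 35.05, 35.05]
By sides: Isosceles, By angles: Acute

Isosceles, Acute


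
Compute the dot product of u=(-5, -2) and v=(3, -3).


u . v = u_x*v_x + u_y*v_y = (-5)*3 + (-2)*(-3)
= (-15) + 6 = -9

-9


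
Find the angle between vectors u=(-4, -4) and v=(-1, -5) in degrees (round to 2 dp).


u.v = 24, |u| = sqrt(32) = 5.6569, |v| = sqrt(26) = 5.099
cos(theta) = u.v/(|u||v|) = 24/sqrt(832) = 0.83205
theta = acos(0.83205) = 33.69 degrees

33.69 degrees


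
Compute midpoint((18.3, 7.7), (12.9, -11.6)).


M = ((18.3+12.9)/2, (7.7+(-11.6))/2)
= (15.6, -1.95)

(15.6, -1.95)


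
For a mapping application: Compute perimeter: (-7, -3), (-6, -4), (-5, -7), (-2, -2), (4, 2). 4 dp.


Sides: (-7, -3)->(-6, -4): sqrt(2) = 1.414214, (-6, -4)->(-5, -7): sqrt(10) = 3.162278, (-5, -7)->(-2, -2): sqrt(34) = 5.830952, (-2, -2)->(4, 2): sqrt(52) = 7.211103, (4, 2)->(-7, -3): sqrt(146) = 12.083046
Sum = 29.701593
Perimeter = 29.7016

29.7016


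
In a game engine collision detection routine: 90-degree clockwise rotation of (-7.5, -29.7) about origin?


90° CW: (x,y) -> (y, -x)
(-7.5,-29.7) -> (-29.7, 7.5)

(-29.7, 7.5)


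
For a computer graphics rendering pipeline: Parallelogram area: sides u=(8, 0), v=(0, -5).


|u x v| = |8*(-5) - 0*0|
= |(-40) - 0| = 40

40


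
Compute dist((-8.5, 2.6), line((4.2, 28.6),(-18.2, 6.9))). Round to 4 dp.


|cross product| = 306.81
|line direction| = sqrt(972.65) = 31.1873
Distance = 306.81/sqrt(972.65) = 9.8376

9.8376


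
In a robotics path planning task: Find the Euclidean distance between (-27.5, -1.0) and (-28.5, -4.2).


dx=-1, dy=-3.2
d^2 = (-1)^2 + (-3.2)^2 = 11.24
d = sqrt(11.24) = 3.3526

3.3526
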